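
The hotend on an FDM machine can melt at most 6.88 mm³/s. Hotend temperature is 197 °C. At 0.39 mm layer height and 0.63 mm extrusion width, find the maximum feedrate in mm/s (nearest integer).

Extrusion cross-section = 0.39 × 0.63 = 0.2457 mm².
v_max = Q/A = 6.88/0.2457 = 28.00 mm/s → 28 mm/s.

28 mm/s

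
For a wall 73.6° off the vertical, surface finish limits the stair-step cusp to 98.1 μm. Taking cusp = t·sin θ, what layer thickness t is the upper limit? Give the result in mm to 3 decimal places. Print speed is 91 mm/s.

0.102 mm

Layer height = cusp / sin(73.6°) = 0.0981 / 0.9593 = 0.102 mm.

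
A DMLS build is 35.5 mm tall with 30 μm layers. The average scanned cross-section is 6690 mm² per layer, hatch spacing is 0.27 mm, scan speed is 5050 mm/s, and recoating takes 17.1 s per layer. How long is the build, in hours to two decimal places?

7.24 hours

Layer count = ceil(35.5 / 0.03) = 1184.
Scan path per layer = 6690 / 0.27, so 24777.8 mm.
Laser time per layer = 24777.8 / 5050, so 4.9065 s.
Layer cycle = 4.9065 + 17.1 = 22.0065 s.
Total: 1184 × 22.0065 s = 26055.696 s → 7.24 hours.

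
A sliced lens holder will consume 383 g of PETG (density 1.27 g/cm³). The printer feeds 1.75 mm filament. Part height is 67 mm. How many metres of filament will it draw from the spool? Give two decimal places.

Volume = 383 g / 1.27 g·cm⁻³ = 301.5748 cm³ = 301574.8 mm³.
A = π r² = π × 0.875² = 2.4053 mm².
L = V/A = 301574.8/2.4053 = 125379.29 mm → 125.38 m.

125.38 m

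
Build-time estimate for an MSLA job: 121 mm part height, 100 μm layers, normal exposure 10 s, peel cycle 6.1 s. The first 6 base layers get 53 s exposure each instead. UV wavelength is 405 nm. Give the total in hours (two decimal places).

5.48 hours

Number of layers: 121 / 0.1 → 1210 (rounded up).
Burn-in layers = 6 × (53 + 6.1) = 354.6 s.
Regular layers = 1204 × (10 + 6.1), so 19384.4 s.
Sum: 354.6 + 19384.4 = 19739 s → 5.48 hours.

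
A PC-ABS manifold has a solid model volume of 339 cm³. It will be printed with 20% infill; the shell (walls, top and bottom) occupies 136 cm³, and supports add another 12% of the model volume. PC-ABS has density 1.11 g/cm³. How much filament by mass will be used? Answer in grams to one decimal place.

Infill region: 339 − 136 → 203 cm³.
Infill volume = 0.20 × 203 = 40.6 cm³.
Support = 0.12 × 339, so 40.68 cm³.
Total extruded: 136 + 40.6 + 40.68 → 217.28 cm³.
Mass = 217.28 × 1.11 = 241.1808 g.

241.2 g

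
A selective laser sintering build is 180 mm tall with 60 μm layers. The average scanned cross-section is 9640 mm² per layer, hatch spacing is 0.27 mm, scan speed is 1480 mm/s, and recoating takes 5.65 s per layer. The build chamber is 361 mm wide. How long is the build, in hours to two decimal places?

24.81 hours

Layers = ⌈180/0.06⌉ = 3000.
Hatch length per layer = 9640 / 0.27 = 35703.7 mm.
Per-layer scan time: 35703.7 / 1480 → 24.1241 s.
Layer cycle = 24.1241 + 5.65, so 29.7741 s.
3000 layers × 29.7741 s/layer = 89322.3 s, i.e. 24.81 hours.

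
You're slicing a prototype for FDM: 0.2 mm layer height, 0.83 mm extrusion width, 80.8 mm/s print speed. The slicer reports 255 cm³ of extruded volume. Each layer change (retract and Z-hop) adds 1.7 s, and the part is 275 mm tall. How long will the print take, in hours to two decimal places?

5.93 hours

Extrusion cross-section: 0.2 × 0.83 → 0.166 mm².
Path length: 255000 mm³ / 0.166 mm² → 1536144.6 mm.
Print-move time = 1536144.6 / 80.8, so 19011.7 s.
Layer count = ceil(275 / 0.2) = 1375.
Layer-change overhead: 1375 × 1.7 → 2337.5 s.
Total = 19011.7 + 2337.5 = 21349.2 s = 5.93 hours.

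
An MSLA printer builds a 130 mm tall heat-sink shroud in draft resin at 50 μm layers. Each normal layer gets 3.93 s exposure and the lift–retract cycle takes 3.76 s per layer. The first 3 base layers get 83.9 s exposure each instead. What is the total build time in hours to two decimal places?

5.62 hours

Number of layers: 130 / 0.05 → 2600 (rounded up).
Burn-in layers = 3 × (83.9 + 3.76), so 262.98 s.
Remaining layers = 2597 × (3.93 + 3.76) = 19970.93 s.
Total = 262.98 + 19970.93 = 20233.91 s = 5.62 hours.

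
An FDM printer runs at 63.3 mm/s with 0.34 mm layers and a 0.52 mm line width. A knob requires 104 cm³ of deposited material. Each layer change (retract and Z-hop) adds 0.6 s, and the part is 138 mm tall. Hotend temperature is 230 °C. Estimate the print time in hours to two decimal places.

Line area: 0.34 × 0.52 → 0.1768 mm².
Path length: 104000 mm³ / 0.1768 mm² → 588235.3 mm.
Print-move time: 588235.3 / 63.3 → 9292.8 s.
Layers = ⌈138/0.34⌉ = 406.
Layer-change overhead: 406 × 0.6 → 243.6 s.
Altogether 9292.8 + 243.6 = 9536.4 s, i.e. 2.65 hours.

2.65 hours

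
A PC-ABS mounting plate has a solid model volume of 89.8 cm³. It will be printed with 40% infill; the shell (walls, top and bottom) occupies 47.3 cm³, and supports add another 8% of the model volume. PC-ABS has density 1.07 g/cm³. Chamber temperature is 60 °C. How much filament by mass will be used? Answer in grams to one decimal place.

76.5 g

Infill region = 89.8 − 47.3, so 42.5 cm³.
Deposited infill: 0.40 × 42.5 → 17 cm³.
Support: 0.08 × 89.8 → 7.184 cm³.
Deposited volume: 47.3 + 17 + 7.184 → 71.484 cm³.
Mass = 71.484 × 1.07, so 76.48788 g.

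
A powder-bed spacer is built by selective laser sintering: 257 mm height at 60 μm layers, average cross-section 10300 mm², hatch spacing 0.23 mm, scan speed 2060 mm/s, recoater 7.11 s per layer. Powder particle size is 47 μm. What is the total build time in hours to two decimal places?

34.33 hours

Number of layers: 257 / 0.06 → 4284 (rounded up).
Per-layer scan distance = 10300 / 0.23 = 44782.6 mm.
Per-layer scan time = 44782.6 / 2060 = 21.7391 s.
Time per layer = 21.7391 + 7.11 = 28.8491 s.
4284 layers × 28.8491 s/layer = 123589.5444 s, i.e. 34.33 hours.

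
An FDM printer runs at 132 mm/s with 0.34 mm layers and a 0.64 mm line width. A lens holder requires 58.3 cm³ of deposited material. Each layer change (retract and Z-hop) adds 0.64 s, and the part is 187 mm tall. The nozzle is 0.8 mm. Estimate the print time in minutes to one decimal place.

39.7 minutes

Bead cross-section = 0.34 × 0.64 = 0.2176 mm².
Path length: 58300 mm³ / 0.2176 mm² → 267922.8 mm.
Time extruding = 267922.8 / 132 = 2029.7 s.
Layer count = ceil(187 / 0.34) = 550.
Layer-change overhead: 550 × 0.64 → 352 s.
Altogether 2029.7 + 352 = 2381.7 s, i.e. 39.7 minutes.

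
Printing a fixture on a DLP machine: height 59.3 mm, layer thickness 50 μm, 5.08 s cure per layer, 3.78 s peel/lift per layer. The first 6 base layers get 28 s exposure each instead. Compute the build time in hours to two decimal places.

2.96 hours

Layer count = ceil(59.3 / 0.05) = 1186.
Base layers: 6 × (28 + 3.78) → 190.68 s.
Normal layers: 1180 × (5.08 + 3.78) → 10454.8 s.
Total = 190.68 + 10454.8 = 10645.48 s = 2.96 hours.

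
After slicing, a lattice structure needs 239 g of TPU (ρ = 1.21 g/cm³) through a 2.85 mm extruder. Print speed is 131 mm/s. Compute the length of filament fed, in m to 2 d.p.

30.96 m

Extruded volume: 239/1.21 = 197.5207 cm³ (197520.7 mm³).
Filament cross-section = π × (2.85/2)² = 6.3794 mm².
L = V/A = 197520.7/6.3794 = 30962.27 mm → 30.96 m.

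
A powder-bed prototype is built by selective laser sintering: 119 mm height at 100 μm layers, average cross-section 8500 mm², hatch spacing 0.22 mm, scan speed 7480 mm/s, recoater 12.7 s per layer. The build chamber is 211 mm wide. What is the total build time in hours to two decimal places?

Layer count = ceil(119 / 0.1) = 1190.
Scan path per layer = 8500 / 0.22, so 38636.4 mm.
Scan time per layer: 38636.4 / 7480 → 5.1653 s.
Time per layer: 5.1653 + 12.7 → 17.8653 s.
Build time = 1190 × 17.8653 = 21259.707 s = 5.91 hours.

5.91 hours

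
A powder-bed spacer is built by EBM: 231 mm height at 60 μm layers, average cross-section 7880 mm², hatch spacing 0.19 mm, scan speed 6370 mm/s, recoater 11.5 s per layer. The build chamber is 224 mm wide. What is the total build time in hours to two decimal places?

19.26 hours

Number of layers: 231 / 0.06 → 3850 (rounded up).
Per-layer scan distance = 7880 / 0.19, so 41473.7 mm.
Per-layer scan time: 41473.7 / 6370 → 6.5108 s.
Layer cycle: 6.5108 + 11.5 → 18.0108 s.
3850 layers × 18.0108 s/layer = 69341.58 s, i.e. 19.26 hours.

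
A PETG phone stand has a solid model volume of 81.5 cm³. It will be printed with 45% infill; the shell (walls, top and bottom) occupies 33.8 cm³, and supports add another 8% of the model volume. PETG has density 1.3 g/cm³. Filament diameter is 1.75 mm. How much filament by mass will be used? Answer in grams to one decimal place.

Volume inside the shell: 81.5 − 33.8 → 47.7 cm³.
Infill volume: 0.45 × 47.7 → 21.465 cm³.
Support: 0.08 × 81.5 → 6.52 cm³.
Total extruded = 33.8 + 21.465 + 6.52 = 61.785 cm³.
Mass = 61.785 × 1.3 = 80.3205 g.

80.3 g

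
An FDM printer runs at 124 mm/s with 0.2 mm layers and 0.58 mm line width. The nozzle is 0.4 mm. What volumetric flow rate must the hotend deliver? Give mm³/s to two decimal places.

Bead cross-section = 0.2 × 0.58 = 0.116 mm².
Q = v·A = 124 × 0.116 = 14.38 mm³/s.

14.38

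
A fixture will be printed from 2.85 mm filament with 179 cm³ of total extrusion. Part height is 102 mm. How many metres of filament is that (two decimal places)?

28.06 m

Filament cross-section = π × (2.85/2)² = 6.3794 mm².
Length = 179 cm³ / 6.3794 mm² = 179000 / 6.3794 = 28059.07 mm = 28.06 m.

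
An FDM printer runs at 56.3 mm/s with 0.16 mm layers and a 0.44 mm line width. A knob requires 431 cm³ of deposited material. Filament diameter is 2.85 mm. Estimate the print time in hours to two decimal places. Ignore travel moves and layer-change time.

30.21 hours

Extrusion cross-section = 0.16 × 0.44, so 0.0704 mm².
Total extruded path = 431000/0.0704 = 6122159.1 mm.
Print-move time: 6122159.1 / 56.3 → 108741.7 s.
In the requested units: 108741.7 s = 30.21 hours.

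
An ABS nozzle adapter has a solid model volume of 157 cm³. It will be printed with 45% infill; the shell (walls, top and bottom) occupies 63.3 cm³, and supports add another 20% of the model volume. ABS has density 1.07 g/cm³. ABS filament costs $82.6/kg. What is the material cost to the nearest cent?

$12.10

Interior volume: 157 − 63.3 → 93.7 cm³.
Deposited infill: 0.45 × 93.7 → 42.165 cm³.
Support = 0.20 × 157, so 31.4 cm³.
Deposited volume: 63.3 + 42.165 + 31.4 → 136.865 cm³.
Mass: 136.865 × 1.07 → 146.44555 g.
At $82.6/kg: 146.44555/1000 × 82.6 = $12.10.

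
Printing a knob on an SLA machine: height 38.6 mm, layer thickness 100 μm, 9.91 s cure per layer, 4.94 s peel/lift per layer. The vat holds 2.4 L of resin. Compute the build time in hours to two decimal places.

Number of layers: 38.6 / 0.1 → 386 (rounded up).
Cycle time = 9.91 + 4.94, so 14.85 s.
Build time: 386 × 14.85 s = 5732.1 s, i.e. 1.59 hours.

1.59 hours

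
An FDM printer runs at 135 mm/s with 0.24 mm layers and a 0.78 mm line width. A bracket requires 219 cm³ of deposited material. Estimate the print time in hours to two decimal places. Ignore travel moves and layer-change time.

2.41 hours

Bead cross-section: 0.24 × 0.78 → 0.1872 mm².
Total extruded path = 219000/0.1872 = 1169871.8 mm.
Time extruding = 1169871.8 / 135, so 8665.7 s.
8665.7 s = 2.41 hours.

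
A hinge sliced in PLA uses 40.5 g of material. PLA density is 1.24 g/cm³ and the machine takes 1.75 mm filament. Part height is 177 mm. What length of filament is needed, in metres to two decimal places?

13.58 m

Extruded volume: 40.5/1.24 = 32.6613 cm³ (32661.3 mm³).
Cross-section of 1.75 mm filament: π·(1.75/2)² = 2.4053 mm².
L = V/A = 32661.3/2.4053 = 13578.89 mm → 13.58 m.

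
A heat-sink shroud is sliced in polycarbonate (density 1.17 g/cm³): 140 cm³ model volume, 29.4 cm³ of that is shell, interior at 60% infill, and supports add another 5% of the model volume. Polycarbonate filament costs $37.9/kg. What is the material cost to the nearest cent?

$4.56

Interior volume = 140 − 29.4, so 110.6 cm³.
Deposited infill = 0.60 × 110.6 = 66.36 cm³.
Support: 0.05 × 140 → 7 cm³.
Total printed volume = 29.4 + 66.36 + 7 = 102.76 cm³.
Mass = 102.76 × 1.17 = 120.2292 g.
At $37.9/kg: 120.2292/1000 × 37.9 = $4.56.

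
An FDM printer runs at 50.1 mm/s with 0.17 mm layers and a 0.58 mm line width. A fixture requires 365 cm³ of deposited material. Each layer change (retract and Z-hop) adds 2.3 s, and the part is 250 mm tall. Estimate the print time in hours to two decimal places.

Extrusion cross-section = 0.17 × 0.58, so 0.0986 mm².
Path length: 365000 mm³ / 0.0986 mm² → 3701825.6 mm.
Extrusion time: 3701825.6 / 50.1 → 73888.7 s.
Layer count = ceil(250 / 0.17) = 1471.
Non-print overhead = 1471 × 2.3, so 3383.3 s.
Altogether 73888.7 + 3383.3 = 77272 s, i.e. 21.46 hours.

21.46 hours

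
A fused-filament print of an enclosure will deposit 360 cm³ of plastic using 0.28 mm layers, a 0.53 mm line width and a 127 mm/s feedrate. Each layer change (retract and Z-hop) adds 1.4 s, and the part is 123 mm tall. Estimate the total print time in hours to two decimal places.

Extrusion cross-section = 0.28 × 0.53 = 0.1484 mm².
Total extruded path = 360000/0.1484 = 2425876 mm.
Extrusion time = 2425876 / 127, so 19101.4 s.
Layers = ⌈123/0.28⌉ = 440.
Z-hop total = 440 × 1.4 = 616 s.
Total = 19101.4 + 616 = 19717.4 s = 5.48 hours.

5.48 hours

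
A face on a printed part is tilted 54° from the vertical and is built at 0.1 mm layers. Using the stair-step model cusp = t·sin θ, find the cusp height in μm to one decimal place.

sin(54°) = 0.8090, so cusp = 0.1 × 0.8090 = 0.0809 mm → 80.9 μm.

80.9 μm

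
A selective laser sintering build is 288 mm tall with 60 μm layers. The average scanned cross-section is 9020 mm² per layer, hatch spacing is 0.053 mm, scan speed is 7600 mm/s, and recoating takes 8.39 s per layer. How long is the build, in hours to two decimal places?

41.04 hours

Layer count = ceil(288 / 0.06) = 4800.
Scan path per layer = 9020 / 0.053 = 170188.7 mm.
Laser time per layer: 170188.7 / 7600 → 22.3933 s.
Time per layer = 22.3933 + 8.39 = 30.7833 s.
4800 layers × 30.7833 s/layer = 147759.84 s, i.e. 41.04 hours.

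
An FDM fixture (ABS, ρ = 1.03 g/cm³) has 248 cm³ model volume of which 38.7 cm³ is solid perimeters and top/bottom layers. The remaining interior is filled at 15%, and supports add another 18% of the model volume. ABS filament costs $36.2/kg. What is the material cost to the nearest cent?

$4.28

Interior volume: 248 − 38.7 → 209.3 cm³.
Infill volume: 0.15 × 209.3 → 31.395 cm³.
Support = 0.18 × 248 = 44.64 cm³.
Deposited volume = 38.7 + 31.395 + 44.64 = 114.735 cm³.
Mass: 114.735 × 1.03 → 118.17705 g.
Cost = 118.17705 g / 1000 × $36.2/kg = $4.28.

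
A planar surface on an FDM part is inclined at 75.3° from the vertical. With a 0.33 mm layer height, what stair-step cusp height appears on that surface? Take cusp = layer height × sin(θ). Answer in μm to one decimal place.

Cusp = layer height × sin(75.3°) = 0.33 × 0.9673 = 0.319209 mm = 319.2 μm.

319.2 μm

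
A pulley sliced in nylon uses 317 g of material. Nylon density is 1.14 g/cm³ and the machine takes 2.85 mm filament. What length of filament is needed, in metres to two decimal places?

Extruded volume: 317/1.14 = 278.0702 cm³ (278070.2 mm³).
Filament cross-section = π × (2.85/2)² = 6.3794 mm².
L = V/A = 278070.2/6.3794 = 43588.77 mm → 43.59 m.

43.59 m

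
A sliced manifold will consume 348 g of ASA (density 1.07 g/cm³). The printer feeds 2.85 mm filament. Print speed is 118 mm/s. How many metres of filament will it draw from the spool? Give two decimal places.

Volume = 348 g / 1.07 g·cm⁻³ = 325.2336 cm³ = 325233.6 mm³.
A = π r² = π × 1.425² = 6.3794 mm².
Length = 325233.6 / 6.3794 = 50981.85 mm = 50.98 m.

50.98 m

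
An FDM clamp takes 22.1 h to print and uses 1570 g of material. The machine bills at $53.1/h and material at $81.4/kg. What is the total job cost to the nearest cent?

$1301.31

Machine-time cost = 53.1 × 22.1 = $1173.51.
Material charge = 81.4 × 1570/1000 = $127.798.
Job cost: 1173.51 + 127.798 = 1301.308 ≈ $1301.31.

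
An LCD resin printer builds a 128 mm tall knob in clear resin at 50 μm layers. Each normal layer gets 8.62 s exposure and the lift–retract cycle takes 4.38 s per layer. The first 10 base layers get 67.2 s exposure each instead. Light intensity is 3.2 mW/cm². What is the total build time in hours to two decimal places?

9.41 hours

Number of layers: 128 / 0.05 → 2560 (rounded up).
Bottom layers: 10 × (67.2 + 4.38) → 715.8 s.
Remaining layers = 2550 × (8.62 + 4.38) = 33150 s.
Sum: 715.8 + 33150 = 33865.8 s → 9.41 hours.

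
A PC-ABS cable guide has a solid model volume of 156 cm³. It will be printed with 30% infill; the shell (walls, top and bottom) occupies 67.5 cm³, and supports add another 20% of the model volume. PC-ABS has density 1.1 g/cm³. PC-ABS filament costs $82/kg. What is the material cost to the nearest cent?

$11.30

Interior volume = 156 − 67.5 = 88.5 cm³.
Deposited infill: 0.30 × 88.5 → 26.55 cm³.
Support = 0.20 × 156 = 31.2 cm³.
Total extruded: 67.5 + 26.55 + 31.2 → 125.25 cm³.
Mass: 125.25 × 1.1 → 137.775 g.
At $82/kg: 137.775/1000 × 82 = $11.30.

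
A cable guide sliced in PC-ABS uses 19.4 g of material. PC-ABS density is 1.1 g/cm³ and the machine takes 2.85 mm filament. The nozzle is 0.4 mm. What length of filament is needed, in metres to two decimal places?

2.76 m

Volume = 19.4 g / 1.1 g·cm⁻³ = 17.6364 cm³ = 17636.4 mm³.
Cross-section of 2.85 mm filament: π·(2.85/2)² = 6.3794 mm².
Length = 17636.4 / 6.3794 = 2764.59 mm = 2.76 m.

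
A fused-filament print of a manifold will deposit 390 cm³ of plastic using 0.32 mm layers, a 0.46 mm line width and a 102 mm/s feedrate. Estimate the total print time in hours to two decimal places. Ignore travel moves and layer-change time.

Line area: 0.32 × 0.46 → 0.1472 mm².
Path length: 390000 mm³ / 0.1472 mm² → 2649456.5 mm.
Extrusion time: 2649456.5 / 102 → 25975.1 s.
Converting: 25975.1 s = 7.22 hours.

7.22 hours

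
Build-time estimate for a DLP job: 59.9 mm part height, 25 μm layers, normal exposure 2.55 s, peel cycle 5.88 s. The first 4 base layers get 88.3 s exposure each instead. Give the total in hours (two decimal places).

Number of layers: 59.9 / 0.025 → 2396 (rounded up).
Bottom layers = 4 × (88.3 + 5.88), so 376.72 s.
Normal layers = 2392 × (2.55 + 5.88), so 20164.56 s.
Sum: 376.72 + 20164.56 = 20541.28 s → 5.71 hours.

5.71 hours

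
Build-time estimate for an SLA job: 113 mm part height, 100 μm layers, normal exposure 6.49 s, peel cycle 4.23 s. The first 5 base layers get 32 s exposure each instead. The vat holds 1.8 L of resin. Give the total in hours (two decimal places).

3.40 hours

Layer count = ceil(113 / 0.1) = 1130.
Bottom layers = 5 × (32 + 4.23) = 181.15 s.
Regular layers: 1125 × (6.49 + 4.23) → 12060 s.
Sum: 181.15 + 12060 = 12241.15 s → 3.40 hours.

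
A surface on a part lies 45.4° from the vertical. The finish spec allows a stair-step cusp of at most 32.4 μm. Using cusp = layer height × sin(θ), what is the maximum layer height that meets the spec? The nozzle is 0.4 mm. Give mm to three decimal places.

sin(45.4°) = 0.7120; t_max = 0.0324/0.7120 = 0.046 mm.

0.046 mm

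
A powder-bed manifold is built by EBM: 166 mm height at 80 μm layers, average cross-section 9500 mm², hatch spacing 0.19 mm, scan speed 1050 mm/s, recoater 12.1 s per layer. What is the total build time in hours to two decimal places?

Layers = ⌈166/0.08⌉ = 2075.
Scan path per layer: 9500 / 0.19 → 50000 mm.
Per-layer scan time = 50000 / 1050 = 47.619 s.
Layer cycle: 47.619 + 12.1 → 59.719 s.
Total: 2075 × 59.719 s = 123916.925 s → 34.42 hours.

34.42 hours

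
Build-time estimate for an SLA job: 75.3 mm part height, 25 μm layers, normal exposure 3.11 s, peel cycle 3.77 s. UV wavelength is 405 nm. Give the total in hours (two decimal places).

Layers = ⌈75.3/0.025⌉ = 3012.
Per-layer time: 3.11 + 3.77 → 6.88 s.
Build time: 3012 × 6.88 s = 20722.56 s, i.e. 5.76 hours.

5.76 hours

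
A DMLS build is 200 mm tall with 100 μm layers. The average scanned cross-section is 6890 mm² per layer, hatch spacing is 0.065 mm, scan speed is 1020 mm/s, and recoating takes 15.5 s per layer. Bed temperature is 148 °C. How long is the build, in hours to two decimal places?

66.35 hours

Number of layers: 200 / 0.1 → 2000 (rounded up).
Per-layer scan distance = 6890 / 0.065, so 106000 mm.
Laser time per layer = 106000 / 1020 = 103.9216 s.
Per-layer time = 103.9216 + 15.5 = 119.4216 s.
2000 layers × 119.4216 s/layer = 238843.2 s, i.e. 66.35 hours.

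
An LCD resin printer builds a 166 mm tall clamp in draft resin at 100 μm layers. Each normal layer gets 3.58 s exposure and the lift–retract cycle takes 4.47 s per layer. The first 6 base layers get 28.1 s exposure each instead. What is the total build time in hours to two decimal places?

Layer count = ceil(166 / 0.1) = 1660.
Bottom layers = 6 × (28.1 + 4.47), so 195.42 s.
Normal layers: 1654 × (3.58 + 4.47) → 13314.7 s.
Total = 195.42 + 13314.7 = 13510.12 s = 3.75 hours.

3.75 hours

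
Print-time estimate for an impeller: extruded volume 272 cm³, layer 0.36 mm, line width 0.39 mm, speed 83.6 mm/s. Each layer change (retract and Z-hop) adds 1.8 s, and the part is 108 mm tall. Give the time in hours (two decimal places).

6.59 hours

Bead cross-section = 0.36 × 0.39, so 0.1404 mm².
Toolpath length = 272 cm³ / 0.1404 mm² = 272000 / 0.1404 = 1937321.9 mm.
Time extruding = 1937321.9 / 83.6 = 23173.7 s.
Layers = ⌈108/0.36⌉ = 300.
Z-hop total = 300 × 1.8 = 540 s.
Altogether 23173.7 + 540 = 23713.7 s, i.e. 6.59 hours.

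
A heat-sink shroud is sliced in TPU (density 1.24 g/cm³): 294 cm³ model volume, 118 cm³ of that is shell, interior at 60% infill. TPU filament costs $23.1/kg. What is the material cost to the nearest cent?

Volume inside the shell = 294 − 118 = 176 cm³.
Infill volume = 0.60 × 176 = 105.6 cm³.
Total printed volume = 118 + 105.6, so 223.6 cm³.
Mass = 223.6 × 1.24, so 277.264 g.
At $23.1/kg: 277.264/1000 × 23.1 = $6.40.

$6.40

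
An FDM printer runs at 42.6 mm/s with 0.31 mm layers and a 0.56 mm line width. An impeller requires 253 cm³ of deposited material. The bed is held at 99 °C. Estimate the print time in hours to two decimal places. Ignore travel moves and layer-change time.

9.50 hours

Bead cross-section = 0.31 × 0.56 = 0.1736 mm².
Path length: 253000 mm³ / 0.1736 mm² → 1457373.3 mm.
Print-move time = 1457373.3 / 42.6, so 34210.6 s.
That's 34210.6 s → 9.50 hours.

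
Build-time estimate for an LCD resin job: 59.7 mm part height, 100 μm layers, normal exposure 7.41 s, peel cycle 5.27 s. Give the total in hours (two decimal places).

2.10 hours

Layers = ⌈59.7/0.1⌉ = 597.
Per-layer time = 7.41 + 5.27, so 12.68 s.
Total = 597 × 12.68 = 7569.96 s = 2.10 hours.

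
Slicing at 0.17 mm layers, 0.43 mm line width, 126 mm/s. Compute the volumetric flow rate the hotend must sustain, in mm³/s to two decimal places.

9.21

A = 0.17 × 0.43 = 0.0731 mm².
Q = v·A = 126 × 0.0731 = 9.21 mm³/s.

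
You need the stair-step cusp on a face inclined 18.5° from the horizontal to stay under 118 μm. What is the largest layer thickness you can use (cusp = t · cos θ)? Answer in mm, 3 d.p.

0.124 mm

cos(18.5°) = 0.9483; t_max = 0.118/0.9483 = 0.124 mm.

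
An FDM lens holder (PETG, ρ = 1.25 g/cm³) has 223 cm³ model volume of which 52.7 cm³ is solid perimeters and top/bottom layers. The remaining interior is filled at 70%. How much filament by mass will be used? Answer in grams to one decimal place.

214.9 g

Infill region = 223 − 52.7, so 170.3 cm³.
Infill volume: 0.70 × 170.3 → 119.21 cm³.
Total extruded = 52.7 + 119.21, so 171.91 cm³.
Mass = 171.91 × 1.25 = 214.8875 g.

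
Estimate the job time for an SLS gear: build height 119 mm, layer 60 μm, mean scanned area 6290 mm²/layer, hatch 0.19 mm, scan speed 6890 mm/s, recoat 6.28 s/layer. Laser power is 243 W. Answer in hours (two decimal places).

Number of layers: 119 / 0.06 → 1984 (rounded up).
Scan path per layer = 6290 / 0.19 = 33105.3 mm.
Laser time per layer = 33105.3 / 6890 = 4.8048 s.
Per-layer time: 4.8048 + 6.28 → 11.0848 s.
1984 layers × 11.0848 s/layer = 21992.2432 s, i.e. 6.11 hours.

6.11 hours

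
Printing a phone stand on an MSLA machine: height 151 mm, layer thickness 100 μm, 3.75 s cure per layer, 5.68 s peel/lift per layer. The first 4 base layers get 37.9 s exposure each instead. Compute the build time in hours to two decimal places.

Layer count = ceil(151 / 0.1) = 1510.
Bottom layers = 4 × (37.9 + 5.68), so 174.32 s.
Regular layers = 1506 × (3.75 + 5.68), so 14201.58 s.
Total = 174.32 + 14201.58 = 14375.9 s = 3.99 hours.

3.99 hours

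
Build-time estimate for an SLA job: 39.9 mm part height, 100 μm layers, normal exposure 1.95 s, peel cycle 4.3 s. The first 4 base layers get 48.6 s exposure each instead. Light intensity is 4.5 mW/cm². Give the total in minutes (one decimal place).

Layer count = ceil(39.9 / 0.1) = 399.
Burn-in layers = 4 × (48.6 + 4.3), so 211.6 s.
Regular layers = 395 × (1.95 + 4.3), so 2468.75 s.
Sum: 211.6 + 2468.75 = 2680.35 s → 44.7 minutes.

44.7 minutes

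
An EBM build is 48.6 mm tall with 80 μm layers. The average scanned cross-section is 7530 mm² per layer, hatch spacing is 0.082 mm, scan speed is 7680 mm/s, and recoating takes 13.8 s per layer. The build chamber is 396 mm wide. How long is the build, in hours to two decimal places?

Layer count = ceil(48.6 / 0.08) = 608.
Scan path per layer = 7530 / 0.082, so 91829.3 mm.
Scan time per layer: 91829.3 / 7680 → 11.9569 s.
Layer cycle = 11.9569 + 13.8 = 25.7569 s.
Total: 608 × 25.7569 s = 15660.1952 s → 4.35 hours.

4.35 hours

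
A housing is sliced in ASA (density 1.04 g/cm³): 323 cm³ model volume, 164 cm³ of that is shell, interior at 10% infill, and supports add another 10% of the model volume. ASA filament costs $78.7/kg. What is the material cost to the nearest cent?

Volume inside the shell = 323 − 164, so 159 cm³.
Infill volume = 0.10 × 159, so 15.9 cm³.
Support: 0.10 × 323 → 32.3 cm³.
Deposited volume = 164 + 15.9 + 32.3 = 212.2 cm³.
Mass: 212.2 × 1.04 → 220.688 g.
At $78.7/kg: 220.688/1000 × 78.7 = $17.37.

$17.37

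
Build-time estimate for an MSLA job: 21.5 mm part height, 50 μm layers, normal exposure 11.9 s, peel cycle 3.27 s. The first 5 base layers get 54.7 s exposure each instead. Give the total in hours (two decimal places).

1.87 hours

Layer count = ceil(21.5 / 0.05) = 430.
Base layers = 5 × (54.7 + 3.27) = 289.85 s.
Remaining layers = 425 × (11.9 + 3.27), so 6447.25 s.
Sum: 289.85 + 6447.25 = 6737.1 s → 1.87 hours.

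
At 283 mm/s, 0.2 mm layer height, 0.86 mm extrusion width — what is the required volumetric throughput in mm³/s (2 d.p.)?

Bead cross-section = 0.2 × 0.86, so 0.172 mm².
Q = v·A = 283 × 0.172 = 48.68 mm³/s.

48.68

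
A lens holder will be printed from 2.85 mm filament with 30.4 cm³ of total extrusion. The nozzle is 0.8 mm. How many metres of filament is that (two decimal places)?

4.77 m

Filament cross-section = π × (2.85/2)² = 6.3794 mm².
L = 30400 mm³ / 6.3794 mm² = 4765.34 mm, i.e. 4.77 m.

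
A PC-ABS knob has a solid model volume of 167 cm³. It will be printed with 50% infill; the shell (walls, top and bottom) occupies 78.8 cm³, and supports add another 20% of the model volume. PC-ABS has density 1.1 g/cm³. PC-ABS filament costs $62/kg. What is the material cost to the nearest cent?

$10.66

Interior volume = 167 − 78.8, so 88.2 cm³.
Infill volume = 0.50 × 88.2 = 44.1 cm³.
Support = 0.20 × 167 = 33.4 cm³.
Total extruded = 78.8 + 44.1 + 33.4, so 156.3 cm³.
Mass = 156.3 × 1.1, so 171.93 g.
At $62/kg: 171.93/1000 × 62 = $10.66.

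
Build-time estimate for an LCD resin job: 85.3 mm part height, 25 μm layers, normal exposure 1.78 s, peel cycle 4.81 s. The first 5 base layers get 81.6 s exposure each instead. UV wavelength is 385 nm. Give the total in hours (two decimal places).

6.36 hours

Layer count = ceil(85.3 / 0.025) = 3412.
Base layers = 5 × (81.6 + 4.81) = 432.05 s.
Normal layers: 3407 × (1.78 + 4.81) → 22452.13 s.
Total = 432.05 + 22452.13 = 22884.18 s = 6.36 hours.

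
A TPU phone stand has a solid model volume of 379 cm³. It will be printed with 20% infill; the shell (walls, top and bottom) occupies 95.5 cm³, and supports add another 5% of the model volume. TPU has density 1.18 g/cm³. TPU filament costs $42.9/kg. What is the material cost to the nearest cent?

Volume inside the shell = 379 − 95.5 = 283.5 cm³.
Infill deposited = 0.20 × 283.5 = 56.7 cm³.
Support: 0.05 × 379 → 18.95 cm³.
Total extruded = 95.5 + 56.7 + 18.95, so 171.15 cm³.
Mass: 171.15 × 1.18 → 201.957 g.
Cost = 201.957 g / 1000 × $42.9/kg = $8.66.

$8.66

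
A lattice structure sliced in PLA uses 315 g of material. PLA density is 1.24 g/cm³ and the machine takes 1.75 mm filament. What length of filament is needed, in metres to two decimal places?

Volume = 315 g / 1.24 g·cm⁻³ = 254.0323 cm³ = 254032.3 mm³.
Cross-section of 1.75 mm filament: π·(1.75/2)² = 2.4053 mm².
Length = 254032.3 / 2.4053 = 105613.56 mm = 105.61 m.

105.61 m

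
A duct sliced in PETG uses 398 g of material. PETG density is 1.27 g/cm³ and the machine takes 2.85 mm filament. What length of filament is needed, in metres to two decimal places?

Volume = 398 g / 1.27 g·cm⁻³ = 313.3858 cm³ = 313385.8 mm³.
A = π r² = π × 1.425² = 6.3794 mm².
Length = 313385.8 / 6.3794 = 49124.65 mm = 49.12 m.

49.12 m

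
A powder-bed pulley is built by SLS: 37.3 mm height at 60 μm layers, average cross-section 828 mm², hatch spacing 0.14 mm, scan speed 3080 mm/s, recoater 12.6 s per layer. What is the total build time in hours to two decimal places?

2.51 hours

Number of layers: 37.3 / 0.06 → 622 (rounded up).
Per-layer scan distance = 828 / 0.14 = 5914.3 mm.
Per-layer scan time = 5914.3 / 3080, so 1.9202 s.
Time per layer = 1.9202 + 12.6 = 14.5202 s.
Total: 622 × 14.5202 s = 9031.5644 s → 2.51 hours.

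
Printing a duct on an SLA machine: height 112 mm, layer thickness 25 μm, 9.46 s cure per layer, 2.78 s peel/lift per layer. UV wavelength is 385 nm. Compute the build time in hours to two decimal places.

Layer count = ceil(112 / 0.025) = 4480.
Per-layer time = 9.46 + 2.78, so 12.24 s.
Total = 4480 × 12.24 = 54835.2 s = 15.23 hours.

15.23 hours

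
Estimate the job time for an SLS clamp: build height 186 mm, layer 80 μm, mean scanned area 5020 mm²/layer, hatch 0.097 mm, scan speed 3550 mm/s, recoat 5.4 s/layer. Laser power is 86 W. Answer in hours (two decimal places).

Layer count = ceil(186 / 0.08) = 2325.
Scan path per layer: 5020 / 0.097 → 51752.6 mm.
Scan time per layer = 51752.6 / 3550, so 14.5782 s.
Layer cycle = 14.5782 + 5.4 = 19.9782 s.
Total: 2325 × 19.9782 s = 46449.315 s → 12.90 hours.

12.90 hours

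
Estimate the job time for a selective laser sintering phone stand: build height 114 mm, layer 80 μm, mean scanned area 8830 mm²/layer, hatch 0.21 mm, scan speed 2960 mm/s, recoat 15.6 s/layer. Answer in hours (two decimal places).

11.80 hours

Layers = ⌈114/0.08⌉ = 1425.
Per-layer scan distance = 8830 / 0.21, so 42047.6 mm.
Per-layer scan time = 42047.6 / 2960 = 14.2053 s.
Per-layer time = 14.2053 + 15.6, so 29.8053 s.
Total: 1425 × 29.8053 s = 42472.5525 s → 11.80 hours.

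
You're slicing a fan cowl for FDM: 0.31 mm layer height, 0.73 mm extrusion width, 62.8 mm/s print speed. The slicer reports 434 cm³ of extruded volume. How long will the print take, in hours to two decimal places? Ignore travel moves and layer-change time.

Bead cross-section = 0.31 × 0.73, so 0.2263 mm².
Path length: 434000 mm³ / 0.2263 mm² → 1917808.2 mm.
Time extruding = 1917808.2 / 62.8, so 30538.3 s.
30538.3 s = 8.48 hours.

8.48 hours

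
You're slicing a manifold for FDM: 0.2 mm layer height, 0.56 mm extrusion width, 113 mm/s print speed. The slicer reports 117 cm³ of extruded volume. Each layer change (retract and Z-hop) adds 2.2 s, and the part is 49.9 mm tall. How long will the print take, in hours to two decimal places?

2.72 hours

Bead cross-section = 0.2 × 0.56, so 0.112 mm².
Path length: 117000 mm³ / 0.112 mm² → 1044642.9 mm.
Print-move time: 1044642.9 / 113 → 9244.6 s.
Number of layers: 49.9 / 0.2 → 250 (rounded up).
Layer-change overhead: 250 × 2.2 → 550 s.
Total = 9244.6 + 550 = 9794.6 s = 2.72 hours.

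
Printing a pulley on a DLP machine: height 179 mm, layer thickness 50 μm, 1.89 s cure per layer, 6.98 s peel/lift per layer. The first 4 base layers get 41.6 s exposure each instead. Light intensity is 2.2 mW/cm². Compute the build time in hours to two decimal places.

Layer count = ceil(179 / 0.05) = 3580.
Bottom layers = 4 × (41.6 + 6.98), so 194.32 s.
Normal layers = 3576 × (1.89 + 6.98) = 31719.12 s.
Sum: 194.32 + 31719.12 = 31913.44 s → 8.86 hours.

8.86 hours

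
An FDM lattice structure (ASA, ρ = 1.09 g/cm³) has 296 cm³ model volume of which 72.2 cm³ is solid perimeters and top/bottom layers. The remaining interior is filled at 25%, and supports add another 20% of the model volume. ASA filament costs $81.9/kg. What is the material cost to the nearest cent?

$16.72

Volume inside the shell = 296 − 72.2 = 223.8 cm³.
Deposited infill = 0.25 × 223.8, so 55.95 cm³.
Support = 0.20 × 296, so 59.2 cm³.
Total printed volume = 72.2 + 55.95 + 59.2 = 187.35 cm³.
Mass: 187.35 × 1.09 → 204.2115 g.
Cost = 204.2115 g / 1000 × $81.9/kg = $16.72.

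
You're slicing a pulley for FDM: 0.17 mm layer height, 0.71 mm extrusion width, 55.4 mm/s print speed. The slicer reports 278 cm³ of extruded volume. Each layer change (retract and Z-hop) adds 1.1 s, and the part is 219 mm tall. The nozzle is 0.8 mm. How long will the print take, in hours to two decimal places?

Line area = 0.17 × 0.71 = 0.1207 mm².
Path length: 278000 mm³ / 0.1207 mm² → 2303231.2 mm.
Print-move time: 2303231.2 / 55.4 → 41574.6 s.
Layers = ⌈219/0.17⌉ = 1289.
Layer-change overhead = 1289 × 1.1 = 1417.9 s.
Altogether 41574.6 + 1417.9 = 42992.5 s, i.e. 11.94 hours.

11.94 hours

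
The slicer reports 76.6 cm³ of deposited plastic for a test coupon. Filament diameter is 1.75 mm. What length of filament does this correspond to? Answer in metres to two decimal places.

Cross-section of 1.75 mm filament: π·(1.75/2)² = 2.4053 mm².
L = 76600 mm³ / 2.4053 mm² = 31846.34 mm, i.e. 31.85 m.

31.85 m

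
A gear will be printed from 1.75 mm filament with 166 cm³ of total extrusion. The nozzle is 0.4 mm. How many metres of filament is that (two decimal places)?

Filament cross-section = π × (1.75/2)² = 2.4053 mm².
Length = 166 cm³ / 2.4053 mm² = 166000 / 2.4053 = 69014.26 mm = 69.01 m.

69.01 m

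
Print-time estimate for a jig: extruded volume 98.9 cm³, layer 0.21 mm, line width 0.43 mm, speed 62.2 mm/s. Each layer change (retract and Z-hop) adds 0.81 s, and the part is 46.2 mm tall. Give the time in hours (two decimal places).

Extrusion cross-section = 0.21 × 0.43, so 0.0903 mm².
Path length: 98900 mm³ / 0.0903 mm² → 1095238.1 mm.
Extrusion time = 1095238.1 / 62.2 = 17608.3 s.
Layer count = ceil(46.2 / 0.21) = 220.
Non-print overhead = 220 × 0.81 = 178.2 s.
Total = 17608.3 + 178.2 = 17786.5 s = 4.94 hours.

4.94 hours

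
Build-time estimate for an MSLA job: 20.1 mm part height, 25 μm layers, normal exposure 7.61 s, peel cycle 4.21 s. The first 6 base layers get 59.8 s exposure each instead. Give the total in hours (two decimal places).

Layers = ⌈20.1/0.025⌉ = 804.
Burn-in layers = 6 × (59.8 + 4.21), so 384.06 s.
Remaining layers: 798 × (7.61 + 4.21) → 9432.36 s.
Total = 384.06 + 9432.36 = 9816.42 s = 2.73 hours.

2.73 hours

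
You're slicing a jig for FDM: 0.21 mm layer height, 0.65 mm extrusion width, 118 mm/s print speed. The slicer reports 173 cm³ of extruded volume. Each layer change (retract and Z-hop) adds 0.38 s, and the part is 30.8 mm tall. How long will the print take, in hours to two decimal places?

Extrusion cross-section = 0.21 × 0.65 = 0.1365 mm².
Total extruded path = 173000/0.1365 = 1267399.3 mm.
Time extruding: 1267399.3 / 118 → 10740.7 s.
Layers = ⌈30.8/0.21⌉ = 147.
Z-hop total: 147 × 0.38 → 55.86 s.
Total = 10740.7 + 55.86 = 10796.56 s = 3.00 hours.

3.00 hours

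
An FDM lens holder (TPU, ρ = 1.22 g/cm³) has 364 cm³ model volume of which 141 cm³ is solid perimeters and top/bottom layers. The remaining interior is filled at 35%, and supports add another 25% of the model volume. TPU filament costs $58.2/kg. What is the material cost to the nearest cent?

$22.01

Infill region: 364 − 141 → 223 cm³.
Deposited infill = 0.35 × 223, so 78.05 cm³.
Support = 0.25 × 364 = 91 cm³.
Deposited volume: 141 + 78.05 + 91 → 310.05 cm³.
Mass = 310.05 × 1.22 = 378.261 g.
At $58.2/kg: 378.261/1000 × 58.2 = $22.01.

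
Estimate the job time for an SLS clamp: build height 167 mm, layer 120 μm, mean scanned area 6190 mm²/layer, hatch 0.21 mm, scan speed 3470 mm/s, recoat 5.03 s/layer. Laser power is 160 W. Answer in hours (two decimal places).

Layer count = ceil(167 / 0.12) = 1392.
Hatch length per layer = 6190 / 0.21 = 29476.2 mm.
Laser time per layer: 29476.2 / 3470 → 8.4946 s.
Per-layer time = 8.4946 + 5.03 = 13.5246 s.
Build time = 1392 × 13.5246 = 18826.2432 s = 5.23 hours.

5.23 hours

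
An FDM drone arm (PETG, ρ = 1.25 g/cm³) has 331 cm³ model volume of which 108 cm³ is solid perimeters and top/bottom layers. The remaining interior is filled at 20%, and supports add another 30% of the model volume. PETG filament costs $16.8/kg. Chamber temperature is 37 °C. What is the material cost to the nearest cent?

Interior volume: 331 − 108 → 223 cm³.
Deposited infill: 0.20 × 223 → 44.6 cm³.
Support: 0.30 × 331 → 99.3 cm³.
Total printed volume: 108 + 44.6 + 99.3 → 251.9 cm³.
Mass: 251.9 × 1.25 → 314.875 g.
At $16.8/kg: 314.875/1000 × 16.8 = $5.29.

$5.29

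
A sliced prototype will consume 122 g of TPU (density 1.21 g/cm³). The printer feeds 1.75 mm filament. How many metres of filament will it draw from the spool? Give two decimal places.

41.92 m

Extruded volume: 122/1.21 = 100.8264 cm³ (100826.4 mm³).
A = π r² = π × 0.875² = 2.4053 mm².
Length = 100826.4 / 2.4053 = 41918.43 mm = 41.92 m.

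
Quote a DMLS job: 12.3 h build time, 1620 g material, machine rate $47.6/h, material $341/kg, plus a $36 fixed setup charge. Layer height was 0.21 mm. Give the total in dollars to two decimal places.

Machine-time cost = 47.6 × 12.3 = $585.48.
Material cost: 341 × 1620/1000 → $552.42.
Adding setup: 585.48 + 552.42 + 36 → $1173.90.

$1173.90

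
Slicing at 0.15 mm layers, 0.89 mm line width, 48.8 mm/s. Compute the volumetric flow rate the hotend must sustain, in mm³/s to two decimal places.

6.51

Extrusion cross-section = 0.15 × 0.89, so 0.1335 mm².
Volumetric flow = 48.8 × 0.1335 = 6.51 mm³/s.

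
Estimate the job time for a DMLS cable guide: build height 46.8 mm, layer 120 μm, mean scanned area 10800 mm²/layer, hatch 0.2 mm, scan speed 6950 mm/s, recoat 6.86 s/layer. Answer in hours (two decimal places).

Layer count = ceil(46.8 / 0.12) = 390.
Per-layer scan distance = 10800 / 0.2 = 54000 mm.
Laser time per layer = 54000 / 6950 = 7.7698 s.
Layer cycle: 7.7698 + 6.86 → 14.6298 s.
390 layers × 14.6298 s/layer = 5705.622 s, i.e. 1.58 hours.

1.58 hours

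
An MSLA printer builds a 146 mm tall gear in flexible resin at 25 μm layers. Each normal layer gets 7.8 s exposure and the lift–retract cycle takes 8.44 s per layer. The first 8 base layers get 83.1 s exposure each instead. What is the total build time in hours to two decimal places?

26.51 hours

Number of layers: 146 / 0.025 → 5840 (rounded up).
Base layers: 8 × (83.1 + 8.44) → 732.32 s.
Remaining layers = 5832 × (7.8 + 8.44), so 94711.68 s.
Sum: 732.32 + 94711.68 = 95444 s → 26.51 hours.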